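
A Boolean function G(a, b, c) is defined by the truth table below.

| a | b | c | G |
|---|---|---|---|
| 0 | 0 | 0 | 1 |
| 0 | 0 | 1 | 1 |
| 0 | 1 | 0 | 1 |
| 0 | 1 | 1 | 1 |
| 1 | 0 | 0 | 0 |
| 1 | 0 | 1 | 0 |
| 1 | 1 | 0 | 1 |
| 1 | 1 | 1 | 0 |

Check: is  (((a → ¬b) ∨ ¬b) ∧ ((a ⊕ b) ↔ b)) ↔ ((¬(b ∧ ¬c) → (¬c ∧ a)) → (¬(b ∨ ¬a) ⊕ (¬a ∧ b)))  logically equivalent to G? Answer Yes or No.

Yes

Check the formula against G row by row:
  a=0, b=0, c=0: formula gives 1, G = 1 ✓
  a=0, b=0, c=1: formula gives 1, G = 1 ✓
  a=0, b=1, c=0: formula gives 1, G = 1 ✓
  a=0, b=1, c=1: formula gives 1, G = 1 ✓
  a=1, b=0, c=0: formula gives 0, G = 0 ✓
  …and likewise for the remaining 3 rows.
Every row agrees, so the formula is equivalent.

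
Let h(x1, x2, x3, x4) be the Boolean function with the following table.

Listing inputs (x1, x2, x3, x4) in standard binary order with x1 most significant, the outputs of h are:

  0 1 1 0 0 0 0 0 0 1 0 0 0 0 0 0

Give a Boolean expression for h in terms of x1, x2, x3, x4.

h(x1, x2, x3, x4) = ((((NOT x1 AND NOT x2) AND NOT x3) AND x4) OR (((NOT x1 AND NOT x2) AND x3) AND NOT x4)) OR (((x1 AND NOT x2) AND NOT x3) AND x4)

The 1-rows are (0,0,0,1), (0,0,1,0), (1,0,0,1). Each contributes one minterm — ¬x1·¬x2·¬x3·x4; ¬x1·¬x2·x3·¬x4; x1·¬x2·¬x3·x4 — and their disjunction is a sum-of-products form of h.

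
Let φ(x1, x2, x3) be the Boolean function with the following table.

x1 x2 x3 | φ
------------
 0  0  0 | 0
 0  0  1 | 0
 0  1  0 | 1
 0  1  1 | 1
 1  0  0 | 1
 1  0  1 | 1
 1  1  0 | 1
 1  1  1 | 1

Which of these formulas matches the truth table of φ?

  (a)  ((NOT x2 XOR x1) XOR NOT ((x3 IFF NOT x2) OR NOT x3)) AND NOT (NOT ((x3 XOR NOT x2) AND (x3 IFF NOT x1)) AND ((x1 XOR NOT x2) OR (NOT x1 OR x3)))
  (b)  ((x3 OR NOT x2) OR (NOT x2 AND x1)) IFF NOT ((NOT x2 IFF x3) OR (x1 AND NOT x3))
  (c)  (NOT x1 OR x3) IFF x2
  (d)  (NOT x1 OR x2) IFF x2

(a) disagrees with φ on (0,1,0) (formula → 0, table → 1); rule it out.
(b) disagrees with φ on (0,0,0) (formula → 1, table → 0); rule it out.
(c) disagrees with φ on (1,0,1) (formula → 0, table → 1); rule it out.
That leaves (d). Evaluating it on every row reproduces the table of φ exactly.

d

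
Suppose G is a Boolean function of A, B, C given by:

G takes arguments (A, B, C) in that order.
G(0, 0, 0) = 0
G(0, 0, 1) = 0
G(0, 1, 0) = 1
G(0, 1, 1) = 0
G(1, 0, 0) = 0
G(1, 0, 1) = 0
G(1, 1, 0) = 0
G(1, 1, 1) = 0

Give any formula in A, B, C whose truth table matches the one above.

Only row (0,1,0) gives 1. That row's minterm ¬A·B·¬C is G directly.

G(A, B, C) = (~A & B) & ~C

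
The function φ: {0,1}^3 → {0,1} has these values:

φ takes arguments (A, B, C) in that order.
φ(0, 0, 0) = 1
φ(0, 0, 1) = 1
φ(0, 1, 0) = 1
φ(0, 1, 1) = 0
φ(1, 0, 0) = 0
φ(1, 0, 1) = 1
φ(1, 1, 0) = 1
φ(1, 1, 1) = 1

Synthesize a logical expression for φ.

φ(A, B, C) = ¬(((¬A ∧ B) ∧ C) ∨ ((A ∧ ¬B) ∧ ¬C))

The 0-rows are (0,1,1), (1,0,0). Take each as a conjunction (¬A·B·C, A·¬B·¬C), form their disjunction, and complement — that gives a formula that is 1 everywhere φ is.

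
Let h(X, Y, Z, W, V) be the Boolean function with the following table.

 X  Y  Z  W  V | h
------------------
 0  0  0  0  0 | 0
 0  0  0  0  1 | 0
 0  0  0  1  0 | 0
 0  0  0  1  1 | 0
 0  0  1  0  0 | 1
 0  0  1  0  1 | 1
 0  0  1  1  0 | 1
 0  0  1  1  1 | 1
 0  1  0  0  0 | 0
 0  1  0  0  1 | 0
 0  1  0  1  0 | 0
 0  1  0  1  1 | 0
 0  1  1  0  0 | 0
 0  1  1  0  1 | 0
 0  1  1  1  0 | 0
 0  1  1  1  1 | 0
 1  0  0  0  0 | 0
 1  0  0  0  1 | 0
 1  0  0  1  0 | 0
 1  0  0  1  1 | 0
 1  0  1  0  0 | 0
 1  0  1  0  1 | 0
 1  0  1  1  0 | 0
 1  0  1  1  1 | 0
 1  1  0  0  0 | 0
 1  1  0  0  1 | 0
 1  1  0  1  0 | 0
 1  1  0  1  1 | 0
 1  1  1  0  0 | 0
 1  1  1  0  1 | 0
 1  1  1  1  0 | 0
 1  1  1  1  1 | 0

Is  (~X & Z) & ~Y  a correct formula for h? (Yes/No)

Evaluate (~X & Z) & ~Y on each row and compare to h:
  X=0, Y=0, Z=0, W=0, V=0: formula gives 0, h = 0 ✓
  X=0, Y=0, Z=0, W=0, V=1: formula gives 0, h = 0 ✓
  X=0, Y=0, Z=0, W=1, V=0: formula gives 0, h = 0 ✓
  X=0, Y=0, Z=0, W=1, V=1: formula gives 0, h = 0 ✓
  … (the remaining 28 rows also agree.)
All 32 rows match — the expression computes h exactly.

Yes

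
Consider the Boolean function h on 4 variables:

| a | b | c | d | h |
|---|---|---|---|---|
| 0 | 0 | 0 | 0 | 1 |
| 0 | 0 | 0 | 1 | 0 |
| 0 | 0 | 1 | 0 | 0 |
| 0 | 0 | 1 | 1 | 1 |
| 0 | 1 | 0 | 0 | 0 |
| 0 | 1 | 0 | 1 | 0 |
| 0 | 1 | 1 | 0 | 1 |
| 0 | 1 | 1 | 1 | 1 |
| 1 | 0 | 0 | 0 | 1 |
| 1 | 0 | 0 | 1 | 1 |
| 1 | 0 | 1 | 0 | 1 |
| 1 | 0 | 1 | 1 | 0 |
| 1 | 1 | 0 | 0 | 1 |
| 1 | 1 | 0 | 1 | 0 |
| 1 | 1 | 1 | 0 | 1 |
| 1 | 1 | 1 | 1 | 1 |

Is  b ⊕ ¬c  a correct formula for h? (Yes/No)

No

Check the formula against h row by row:
  a=0, b=0, c=0, d=0: formula gives 1, h = 1 ✓
  a=0, b=0, c=0, d=1: formula gives 1, but h = 0 ✗
A single disagreement suffices: at (0,0,0,1) they differ, so the formula does not compute h.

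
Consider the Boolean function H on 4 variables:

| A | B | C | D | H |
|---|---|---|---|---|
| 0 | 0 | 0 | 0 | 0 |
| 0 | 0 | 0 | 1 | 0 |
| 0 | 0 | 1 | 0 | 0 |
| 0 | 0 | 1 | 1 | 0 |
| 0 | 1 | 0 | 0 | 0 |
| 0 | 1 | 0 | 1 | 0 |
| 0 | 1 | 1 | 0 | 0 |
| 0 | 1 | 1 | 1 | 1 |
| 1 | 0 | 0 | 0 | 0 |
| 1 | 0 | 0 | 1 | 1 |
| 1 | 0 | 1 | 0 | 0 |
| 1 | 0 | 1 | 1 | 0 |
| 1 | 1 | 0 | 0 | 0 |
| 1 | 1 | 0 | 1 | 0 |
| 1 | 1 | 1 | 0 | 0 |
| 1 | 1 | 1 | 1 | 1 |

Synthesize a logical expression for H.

H(A, B, C, D) = ((((NOT A AND B) AND C) AND D) OR (((A AND NOT B) AND NOT C) AND D)) OR (((A AND B) AND C) AND D)

The 1-rows are (0,1,1,1), (1,0,0,1), (1,1,1,1). Each contributes one minterm — ¬A·B·C·D; A·¬B·¬C·D; A·B·C·D — and their disjunction is a sum-of-products form of H.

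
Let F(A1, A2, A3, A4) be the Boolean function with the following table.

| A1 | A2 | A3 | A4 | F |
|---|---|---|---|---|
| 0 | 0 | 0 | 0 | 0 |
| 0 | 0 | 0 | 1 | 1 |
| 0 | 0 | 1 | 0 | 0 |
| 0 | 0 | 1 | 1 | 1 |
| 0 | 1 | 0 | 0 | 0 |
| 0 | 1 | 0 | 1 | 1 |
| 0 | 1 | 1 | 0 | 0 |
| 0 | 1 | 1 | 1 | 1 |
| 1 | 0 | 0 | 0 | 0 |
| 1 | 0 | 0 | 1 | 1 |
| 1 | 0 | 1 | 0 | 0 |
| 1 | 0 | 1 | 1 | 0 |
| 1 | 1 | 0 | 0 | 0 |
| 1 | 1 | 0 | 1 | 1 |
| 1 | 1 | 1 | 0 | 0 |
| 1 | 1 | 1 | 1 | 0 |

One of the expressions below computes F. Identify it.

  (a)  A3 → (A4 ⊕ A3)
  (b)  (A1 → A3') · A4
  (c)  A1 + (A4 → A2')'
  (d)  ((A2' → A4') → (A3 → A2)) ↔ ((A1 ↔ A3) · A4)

(a): at (0,0,0,0) it gives 1, but F = 0 — eliminated.
(c): at (0,0,0,1) it gives 0, but F = 1 — eliminated.
(d): at (0,0,1,0) it gives 1, but F = 0 — eliminated.
(b) is the remaining candidate, and it agrees with F on all 16 inputs.

b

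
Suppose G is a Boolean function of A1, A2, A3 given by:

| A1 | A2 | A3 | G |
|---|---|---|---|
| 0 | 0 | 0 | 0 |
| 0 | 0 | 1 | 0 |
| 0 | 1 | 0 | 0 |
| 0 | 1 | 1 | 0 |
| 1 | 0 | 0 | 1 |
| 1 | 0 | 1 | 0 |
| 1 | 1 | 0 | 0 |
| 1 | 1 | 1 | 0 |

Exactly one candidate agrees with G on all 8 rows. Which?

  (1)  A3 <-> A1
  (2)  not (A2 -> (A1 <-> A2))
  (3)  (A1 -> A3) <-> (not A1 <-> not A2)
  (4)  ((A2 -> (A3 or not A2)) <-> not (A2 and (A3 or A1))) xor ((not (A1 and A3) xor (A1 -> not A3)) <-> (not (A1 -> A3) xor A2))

(1) disagrees with G on (0,0,0) (formula → 1, table → 0); rule it out.
(2) disagrees with G on (0,1,0) (formula → 1, table → 0); rule it out.
(3) disagrees with G on (0,0,0) (formula → 1, table → 0); rule it out.
(4) is the remaining candidate, and it agrees with G on all 8 inputs.

4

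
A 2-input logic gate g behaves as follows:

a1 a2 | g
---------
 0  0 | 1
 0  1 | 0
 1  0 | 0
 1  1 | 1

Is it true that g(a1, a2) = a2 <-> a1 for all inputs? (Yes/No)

Check the formula against g row by row:
  a1=0, a2=0: formula gives 1, g = 1 ✓
  a1=0, a2=1: formula gives 0, g = 0 ✓
  a1=1, a2=0: formula gives 0, g = 0 ✓
  a1=1, a2=1: formula gives 1, g = 1 ✓
All 4 rows match — the expression computes g exactly.

Yes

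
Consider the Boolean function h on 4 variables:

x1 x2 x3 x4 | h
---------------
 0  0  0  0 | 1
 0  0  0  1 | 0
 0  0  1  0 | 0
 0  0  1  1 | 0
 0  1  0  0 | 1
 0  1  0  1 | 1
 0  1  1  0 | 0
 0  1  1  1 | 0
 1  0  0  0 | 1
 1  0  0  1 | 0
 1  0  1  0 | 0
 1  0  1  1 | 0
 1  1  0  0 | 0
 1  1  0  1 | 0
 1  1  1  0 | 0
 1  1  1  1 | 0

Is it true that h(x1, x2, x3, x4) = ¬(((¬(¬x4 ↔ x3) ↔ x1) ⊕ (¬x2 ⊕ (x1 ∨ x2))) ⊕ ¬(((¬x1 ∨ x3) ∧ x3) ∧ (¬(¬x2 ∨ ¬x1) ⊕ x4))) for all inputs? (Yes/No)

Test each input against both h and the formula:
  x1=0, x2=0, x3=0, x4=0: formula gives 1, h = 1 ✓
  x1=0, x2=0, x3=0, x4=1: formula gives 0, h = 0 ✓
  x1=0, x2=0, x3=1, x4=0: formula gives 0, h = 0 ✓
  x1=0, x2=0, x3=1, x4=1: formula gives 0, h = 0 ✓
  …
  x1=0, x2=1, x3=0, x4=1: formula gives 0, but h = 1 ✗
A single disagreement suffices: at (0,1,0,1) they differ, so the formula does not compute h.

No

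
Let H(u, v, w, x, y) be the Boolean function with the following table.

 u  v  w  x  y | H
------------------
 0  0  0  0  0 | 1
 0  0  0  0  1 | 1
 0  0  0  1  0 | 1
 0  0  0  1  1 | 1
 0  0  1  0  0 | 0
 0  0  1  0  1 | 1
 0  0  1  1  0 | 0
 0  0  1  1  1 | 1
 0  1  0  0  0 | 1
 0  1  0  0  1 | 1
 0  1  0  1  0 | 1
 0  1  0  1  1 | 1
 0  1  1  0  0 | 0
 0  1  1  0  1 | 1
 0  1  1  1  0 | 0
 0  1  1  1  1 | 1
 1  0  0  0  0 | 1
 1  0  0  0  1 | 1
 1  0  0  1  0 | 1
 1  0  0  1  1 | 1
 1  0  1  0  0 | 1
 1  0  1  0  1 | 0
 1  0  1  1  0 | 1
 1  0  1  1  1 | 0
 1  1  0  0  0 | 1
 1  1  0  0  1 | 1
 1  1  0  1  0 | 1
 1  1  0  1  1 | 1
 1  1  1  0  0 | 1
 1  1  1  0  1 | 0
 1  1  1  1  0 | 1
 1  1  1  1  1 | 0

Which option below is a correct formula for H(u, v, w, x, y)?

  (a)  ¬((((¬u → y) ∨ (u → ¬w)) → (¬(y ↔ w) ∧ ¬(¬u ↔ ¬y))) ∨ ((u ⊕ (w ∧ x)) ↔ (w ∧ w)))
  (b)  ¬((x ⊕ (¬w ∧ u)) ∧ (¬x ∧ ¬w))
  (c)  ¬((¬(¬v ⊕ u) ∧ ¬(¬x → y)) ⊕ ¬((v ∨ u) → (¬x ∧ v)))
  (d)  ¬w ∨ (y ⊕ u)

d

(a) disagrees with H on (0,0,0,0,0) (formula → 0, table → 1); rule it out.
(b) disagrees with H on (0,0,1,0,0) (formula → 1, table → 0); rule it out.
(c) disagrees with H on (0,0,1,0,0) (formula → 1, table → 0); rule it out.
That leaves (d). Evaluating it on every row reproduces the table of H exactly.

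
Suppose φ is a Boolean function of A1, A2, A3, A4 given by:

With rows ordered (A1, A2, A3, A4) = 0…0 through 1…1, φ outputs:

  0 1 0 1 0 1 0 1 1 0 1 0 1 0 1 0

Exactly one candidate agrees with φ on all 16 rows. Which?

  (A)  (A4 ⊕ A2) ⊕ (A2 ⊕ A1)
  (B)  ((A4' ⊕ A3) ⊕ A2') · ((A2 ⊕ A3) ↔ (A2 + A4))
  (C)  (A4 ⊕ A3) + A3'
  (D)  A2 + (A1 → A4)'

A

(B) fails at (0,0,0,1): the formula yields 0, φ is 1.
(C) fails at (0,0,0,0): the formula yields 1, φ is 0.
(D) fails at (0,0,0,1): the formula yields 0, φ is 1.
(A) is the remaining candidate, and it agrees with φ on all 16 inputs.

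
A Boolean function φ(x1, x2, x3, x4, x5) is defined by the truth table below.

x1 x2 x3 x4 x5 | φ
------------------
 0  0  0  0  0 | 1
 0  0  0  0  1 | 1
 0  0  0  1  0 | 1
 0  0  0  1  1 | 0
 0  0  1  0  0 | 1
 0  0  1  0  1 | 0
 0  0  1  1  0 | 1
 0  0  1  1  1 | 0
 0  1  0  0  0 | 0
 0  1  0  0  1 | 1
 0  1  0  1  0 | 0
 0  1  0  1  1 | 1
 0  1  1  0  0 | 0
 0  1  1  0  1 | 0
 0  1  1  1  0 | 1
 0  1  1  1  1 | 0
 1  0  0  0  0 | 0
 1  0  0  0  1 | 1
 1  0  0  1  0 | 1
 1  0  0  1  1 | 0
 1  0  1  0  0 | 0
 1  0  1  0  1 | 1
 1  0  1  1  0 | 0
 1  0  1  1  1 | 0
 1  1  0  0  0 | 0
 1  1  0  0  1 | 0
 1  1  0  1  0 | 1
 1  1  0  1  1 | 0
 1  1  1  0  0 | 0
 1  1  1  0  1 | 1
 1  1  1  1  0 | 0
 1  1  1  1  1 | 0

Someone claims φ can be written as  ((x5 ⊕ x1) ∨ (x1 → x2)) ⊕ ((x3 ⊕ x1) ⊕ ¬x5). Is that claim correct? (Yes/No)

Check the formula against φ row by row:
  x1=0, x2=0, x3=0, x4=0, x5=0: formula gives 0, but φ = 1 ✗
Row (0,0,0,0,0) is a counterexample, so the formula is not equivalent to φ.

No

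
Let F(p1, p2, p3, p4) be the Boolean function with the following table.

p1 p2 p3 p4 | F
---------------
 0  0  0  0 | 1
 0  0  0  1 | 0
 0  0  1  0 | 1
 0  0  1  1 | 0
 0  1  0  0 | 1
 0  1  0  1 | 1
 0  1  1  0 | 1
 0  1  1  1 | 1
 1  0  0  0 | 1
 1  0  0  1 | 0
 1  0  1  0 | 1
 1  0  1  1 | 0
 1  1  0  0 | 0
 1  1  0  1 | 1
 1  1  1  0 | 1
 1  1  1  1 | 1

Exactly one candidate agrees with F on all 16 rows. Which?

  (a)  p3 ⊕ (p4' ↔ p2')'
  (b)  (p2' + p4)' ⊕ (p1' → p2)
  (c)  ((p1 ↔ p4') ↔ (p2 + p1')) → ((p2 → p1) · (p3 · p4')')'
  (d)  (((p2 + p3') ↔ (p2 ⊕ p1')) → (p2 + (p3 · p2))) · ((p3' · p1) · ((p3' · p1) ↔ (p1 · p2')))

c

(a): at (0,0,0,0) it gives 0, but F = 1 — eliminated.
(b): at (0,0,0,0) it gives 0, but F = 1 — eliminated.
(d): at (0,0,0,0) it gives 0, but F = 1 — eliminated.
That leaves (c). Evaluating it on every row reproduces the table of F exactly.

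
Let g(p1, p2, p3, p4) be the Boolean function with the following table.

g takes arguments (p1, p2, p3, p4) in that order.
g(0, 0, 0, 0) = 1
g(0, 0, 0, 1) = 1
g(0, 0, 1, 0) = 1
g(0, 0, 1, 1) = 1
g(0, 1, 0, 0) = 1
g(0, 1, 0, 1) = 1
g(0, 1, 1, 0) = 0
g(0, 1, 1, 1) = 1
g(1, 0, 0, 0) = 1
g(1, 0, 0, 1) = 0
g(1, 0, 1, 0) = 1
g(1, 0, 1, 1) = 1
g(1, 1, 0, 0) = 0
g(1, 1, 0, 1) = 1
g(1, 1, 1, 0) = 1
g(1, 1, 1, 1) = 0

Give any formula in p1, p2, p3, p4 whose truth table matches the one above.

g(p1, p2, p3, p4) = ¬((((((¬p1 ∧ p2) ∧ p3) ∧ ¬p4) ∨ (((p1 ∧ ¬p2) ∧ ¬p3) ∧ p4)) ∨ (((p1 ∧ p2) ∧ ¬p3) ∧ ¬p4)) ∨ (((p1 ∧ p2) ∧ p3) ∧ p4))

The 0-rows are (0,1,1,0), (1,0,0,1), (1,1,0,0), (1,1,1,1). Take each as a conjunction (¬p1·p2·p3·¬p4, p1·¬p2·¬p3·p4, p1·p2·¬p3·¬p4, p1·p2·p3·p4), form their disjunction, and complement — that gives a formula that is 1 everywhere g is.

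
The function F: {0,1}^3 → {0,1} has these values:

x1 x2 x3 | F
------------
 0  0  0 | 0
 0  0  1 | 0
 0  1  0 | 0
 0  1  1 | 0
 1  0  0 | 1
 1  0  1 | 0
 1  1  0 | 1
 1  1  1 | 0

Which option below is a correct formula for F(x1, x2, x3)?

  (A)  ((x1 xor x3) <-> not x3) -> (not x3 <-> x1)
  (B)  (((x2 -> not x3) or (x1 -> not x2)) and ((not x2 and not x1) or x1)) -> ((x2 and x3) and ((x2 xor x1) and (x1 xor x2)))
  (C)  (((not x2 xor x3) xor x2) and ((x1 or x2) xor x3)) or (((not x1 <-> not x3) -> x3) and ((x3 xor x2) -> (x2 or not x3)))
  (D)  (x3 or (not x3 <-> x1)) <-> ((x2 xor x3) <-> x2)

D

(A): at (0,0,0) it gives 1, but F = 0 — eliminated.
(B): at (0,1,0) it gives 1, but F = 0 — eliminated.
(C): at (0,1,0) it gives 1, but F = 0 — eliminated.
(D) is the remaining candidate, and it agrees with F on all 8 inputs.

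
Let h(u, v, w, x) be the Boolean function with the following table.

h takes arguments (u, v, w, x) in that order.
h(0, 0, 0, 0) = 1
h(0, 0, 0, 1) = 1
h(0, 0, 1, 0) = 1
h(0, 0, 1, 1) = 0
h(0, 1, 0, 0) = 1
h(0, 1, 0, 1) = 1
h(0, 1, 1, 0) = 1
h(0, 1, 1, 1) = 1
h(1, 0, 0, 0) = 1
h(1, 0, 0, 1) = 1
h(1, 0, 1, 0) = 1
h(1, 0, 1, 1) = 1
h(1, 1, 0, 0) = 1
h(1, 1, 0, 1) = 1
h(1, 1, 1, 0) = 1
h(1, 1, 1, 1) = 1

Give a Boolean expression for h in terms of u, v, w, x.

h is 0 on exactly one input, (0,0,1,1), whose minterm is ¬u·¬v·w·x. So h is the negation of that single conjunction.

h(u, v, w, x) = ¬(((¬u ∧ ¬v) ∧ w) ∧ x)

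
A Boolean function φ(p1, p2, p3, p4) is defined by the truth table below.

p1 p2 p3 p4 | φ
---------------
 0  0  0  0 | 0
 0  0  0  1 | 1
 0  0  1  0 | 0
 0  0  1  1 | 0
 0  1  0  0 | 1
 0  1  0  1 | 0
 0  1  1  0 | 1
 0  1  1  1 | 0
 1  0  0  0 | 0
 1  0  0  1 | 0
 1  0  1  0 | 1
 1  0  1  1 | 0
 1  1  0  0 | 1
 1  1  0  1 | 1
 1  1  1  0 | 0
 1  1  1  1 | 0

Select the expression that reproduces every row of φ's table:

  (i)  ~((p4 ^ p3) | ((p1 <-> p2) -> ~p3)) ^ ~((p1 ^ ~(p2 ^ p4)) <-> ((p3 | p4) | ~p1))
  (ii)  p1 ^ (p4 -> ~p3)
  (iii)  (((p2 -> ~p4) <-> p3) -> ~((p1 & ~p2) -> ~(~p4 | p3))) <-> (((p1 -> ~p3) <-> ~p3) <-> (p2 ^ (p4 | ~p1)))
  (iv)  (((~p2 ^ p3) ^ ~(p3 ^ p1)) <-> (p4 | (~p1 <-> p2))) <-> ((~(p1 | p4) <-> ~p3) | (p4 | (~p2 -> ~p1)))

(ii): at (0,0,0,0) it gives 1, but φ = 0 — eliminated.
(iii): at (0,0,0,0) it gives 1, but φ = 0 — eliminated.
(iv): at (0,0,0,0) it gives 1, but φ = 0 — eliminated.
(i) is the remaining candidate, and it agrees with φ on all 16 inputs.

i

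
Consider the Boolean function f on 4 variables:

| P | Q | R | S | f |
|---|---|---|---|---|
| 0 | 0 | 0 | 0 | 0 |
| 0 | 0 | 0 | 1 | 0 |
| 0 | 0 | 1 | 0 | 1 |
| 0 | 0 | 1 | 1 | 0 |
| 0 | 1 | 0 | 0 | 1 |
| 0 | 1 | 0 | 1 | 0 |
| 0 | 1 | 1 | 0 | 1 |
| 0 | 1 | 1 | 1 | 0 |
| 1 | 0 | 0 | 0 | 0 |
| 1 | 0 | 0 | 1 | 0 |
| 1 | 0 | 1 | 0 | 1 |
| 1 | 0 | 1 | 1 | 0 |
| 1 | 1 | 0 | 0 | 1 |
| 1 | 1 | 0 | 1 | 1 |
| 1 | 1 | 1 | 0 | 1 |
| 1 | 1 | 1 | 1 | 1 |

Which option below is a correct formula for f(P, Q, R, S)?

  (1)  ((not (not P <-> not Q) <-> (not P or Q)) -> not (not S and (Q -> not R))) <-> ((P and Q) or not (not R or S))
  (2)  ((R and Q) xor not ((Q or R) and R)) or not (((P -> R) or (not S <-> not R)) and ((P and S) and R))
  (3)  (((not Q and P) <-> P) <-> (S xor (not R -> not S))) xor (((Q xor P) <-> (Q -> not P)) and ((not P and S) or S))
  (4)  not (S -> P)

(2) fails at (0,0,0,0): the formula yields 1, f is 0.
(3) fails at (0,0,0,0): the formula yields 1, f is 0.
(4) fails at (0,0,0,1): the formula yields 1, f is 0.
That leaves (1). Evaluating it on every row reproduces the table of f exactly.

1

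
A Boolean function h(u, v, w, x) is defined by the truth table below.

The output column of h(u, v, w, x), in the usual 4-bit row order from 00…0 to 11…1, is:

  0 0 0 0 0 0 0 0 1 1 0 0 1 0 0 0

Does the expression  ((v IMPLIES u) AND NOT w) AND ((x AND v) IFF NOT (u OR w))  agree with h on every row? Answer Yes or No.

Yes

Test each input against both h and the formula:
  u=0, v=0, w=0, x=0: formula gives 0, h = 0 ✓
  u=0, v=0, w=0, x=1: formula gives 0, h = 0 ✓
  u=0, v=0, w=1, x=0: formula gives 0, h = 0 ✓
  u=0, v=0, w=1, x=1: formula gives 0, h = 0 ✓
  …and likewise for the remaining 12 rows.
All 16 rows match — the expression computes h exactly.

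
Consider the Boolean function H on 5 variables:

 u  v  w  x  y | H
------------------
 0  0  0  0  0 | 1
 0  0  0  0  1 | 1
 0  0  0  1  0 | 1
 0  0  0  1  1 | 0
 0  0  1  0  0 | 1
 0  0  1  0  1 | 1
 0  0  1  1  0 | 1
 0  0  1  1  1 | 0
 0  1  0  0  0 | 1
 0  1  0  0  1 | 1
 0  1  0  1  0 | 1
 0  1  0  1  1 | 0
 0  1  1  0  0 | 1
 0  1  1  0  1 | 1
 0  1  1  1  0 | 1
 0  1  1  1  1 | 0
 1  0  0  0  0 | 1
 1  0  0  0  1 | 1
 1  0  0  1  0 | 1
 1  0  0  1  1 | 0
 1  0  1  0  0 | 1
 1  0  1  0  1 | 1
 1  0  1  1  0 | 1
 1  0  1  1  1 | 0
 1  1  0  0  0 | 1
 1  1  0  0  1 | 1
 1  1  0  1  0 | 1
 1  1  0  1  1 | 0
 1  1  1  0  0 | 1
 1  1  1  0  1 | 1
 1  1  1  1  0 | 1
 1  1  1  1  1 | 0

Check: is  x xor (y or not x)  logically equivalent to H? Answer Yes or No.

Evaluate x xor (y or not x) on each row and compare to H:
  u=0, v=0, w=0, x=0, y=0: formula gives 1, H = 1 ✓
  u=0, v=0, w=0, x=0, y=1: formula gives 1, H = 1 ✓
  u=0, v=0, w=0, x=1, y=0: formula gives 1, H = 1 ✓
  u=0, v=0, w=0, x=1, y=1: formula gives 0, H = 0 ✓
  … (the remaining 28 rows also agree.)
All 32 rows match — the expression computes H exactly.

Yes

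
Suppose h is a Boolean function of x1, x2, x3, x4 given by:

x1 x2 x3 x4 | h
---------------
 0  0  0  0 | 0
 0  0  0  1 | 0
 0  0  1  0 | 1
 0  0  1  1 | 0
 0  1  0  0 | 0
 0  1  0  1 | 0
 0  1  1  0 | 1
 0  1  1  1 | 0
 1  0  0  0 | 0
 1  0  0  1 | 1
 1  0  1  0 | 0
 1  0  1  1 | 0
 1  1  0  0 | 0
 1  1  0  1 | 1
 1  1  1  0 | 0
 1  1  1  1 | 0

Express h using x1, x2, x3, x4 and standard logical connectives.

h(x1, x2, x3, x4) = (((((x1' · x2') · x3) · x4') + (((x1' · x2) · x3) · x4')) + (((x1 · x2') · x3') · x4)) + (((x1 · x2) · x3') · x4)

The 1-rows are (0,0,1,0), (0,1,1,0), (1,0,0,1), (1,1,0,1). Each contributes one minterm — ¬x1·¬x2·x3·¬x4; ¬x1·x2·x3·¬x4; x1·¬x2·¬x3·x4; x1·x2·¬x3·x4 — and their disjunction is a sum-of-products form of h.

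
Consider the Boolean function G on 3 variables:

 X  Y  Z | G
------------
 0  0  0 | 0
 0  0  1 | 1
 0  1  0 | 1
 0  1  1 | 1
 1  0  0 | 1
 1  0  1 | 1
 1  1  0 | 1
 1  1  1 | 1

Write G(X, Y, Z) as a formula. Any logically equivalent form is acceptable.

The output is 1 whenever at least one input is 1 — the OR of all inputs.

G(X, Y, Z) = (X ∨ Y) ∨ Z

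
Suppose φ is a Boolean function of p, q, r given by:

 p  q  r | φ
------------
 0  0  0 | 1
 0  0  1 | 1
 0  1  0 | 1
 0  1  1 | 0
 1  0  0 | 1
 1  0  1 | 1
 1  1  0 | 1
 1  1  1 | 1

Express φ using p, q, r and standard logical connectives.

Only row (0,1,1) gives 0. So φ is 1 everywhere except there — the complement of the minterm ¬p·q·r.

φ(p, q, r) = ¬((¬p ∧ q) ∧ r)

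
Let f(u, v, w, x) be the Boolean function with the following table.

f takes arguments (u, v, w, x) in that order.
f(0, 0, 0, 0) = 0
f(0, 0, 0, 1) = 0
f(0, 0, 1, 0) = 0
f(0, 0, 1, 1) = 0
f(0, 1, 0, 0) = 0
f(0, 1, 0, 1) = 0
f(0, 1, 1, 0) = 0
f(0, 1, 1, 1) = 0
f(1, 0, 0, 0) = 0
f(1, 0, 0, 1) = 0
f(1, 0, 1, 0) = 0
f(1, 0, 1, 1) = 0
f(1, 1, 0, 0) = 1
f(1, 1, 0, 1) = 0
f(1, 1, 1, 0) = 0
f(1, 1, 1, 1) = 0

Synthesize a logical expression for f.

Only row (1,1,0,0) gives 1. That row's minterm u·v·¬w·¬x is f directly.

f(u, v, w, x) = ((u and v) and not w) and not x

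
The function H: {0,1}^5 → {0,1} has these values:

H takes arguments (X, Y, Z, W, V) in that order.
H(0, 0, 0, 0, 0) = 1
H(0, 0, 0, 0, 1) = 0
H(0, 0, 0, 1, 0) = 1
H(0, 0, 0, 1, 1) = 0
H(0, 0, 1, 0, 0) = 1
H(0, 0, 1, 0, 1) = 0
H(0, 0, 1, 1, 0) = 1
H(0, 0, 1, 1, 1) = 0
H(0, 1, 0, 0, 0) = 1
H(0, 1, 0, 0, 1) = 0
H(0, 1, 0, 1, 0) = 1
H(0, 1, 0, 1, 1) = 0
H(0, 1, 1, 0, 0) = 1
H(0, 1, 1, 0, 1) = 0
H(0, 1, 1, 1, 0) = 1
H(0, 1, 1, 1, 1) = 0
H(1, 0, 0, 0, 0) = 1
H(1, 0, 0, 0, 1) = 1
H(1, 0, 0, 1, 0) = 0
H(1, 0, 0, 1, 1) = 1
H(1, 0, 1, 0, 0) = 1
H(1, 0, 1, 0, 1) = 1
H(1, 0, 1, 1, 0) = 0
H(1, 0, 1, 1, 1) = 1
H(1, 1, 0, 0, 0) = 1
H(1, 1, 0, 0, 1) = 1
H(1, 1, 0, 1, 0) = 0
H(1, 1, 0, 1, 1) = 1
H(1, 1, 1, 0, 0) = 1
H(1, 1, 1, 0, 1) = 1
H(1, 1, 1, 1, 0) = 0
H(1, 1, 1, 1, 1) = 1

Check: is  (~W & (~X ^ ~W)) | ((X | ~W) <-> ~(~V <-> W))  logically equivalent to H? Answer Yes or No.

Yes

Evaluate (~W & (~X ^ ~W)) | ((X | ~W) <-> ~(~V <-> W)) on each row and compare to H:
  X=0, Y=0, Z=0, W=0, V=0: formula gives 1, H = 1 ✓
  X=0, Y=0, Z=0, W=0, V=1: formula gives 0, H = 0 ✓
  X=0, Y=0, Z=0, W=1, V=0: formula gives 1, H = 1 ✓
  X=0, Y=0, Z=0, W=1, V=1: formula gives 0, H = 0 ✓
  … (the remaining 28 rows also agree.)
All 32 rows match — the expression computes H exactly.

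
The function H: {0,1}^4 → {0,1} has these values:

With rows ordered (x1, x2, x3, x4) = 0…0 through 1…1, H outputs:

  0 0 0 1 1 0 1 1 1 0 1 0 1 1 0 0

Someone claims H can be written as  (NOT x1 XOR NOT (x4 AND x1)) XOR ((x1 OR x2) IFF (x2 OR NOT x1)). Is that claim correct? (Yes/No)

Check the formula against H row by row:
  x1=0, x2=0, x3=0, x4=0: formula gives 0, H = 0 ✓
  x1=0, x2=0, x3=0, x4=1: formula gives 0, H = 0 ✓
  x1=0, x2=0, x3=1, x4=0: formula gives 0, H = 0 ✓
  x1=0, x2=0, x3=1, x4=1: formula gives 0, but H = 1 ✗
A single disagreement suffices: at (0,0,1,1) they differ, so the formula does not compute H.

No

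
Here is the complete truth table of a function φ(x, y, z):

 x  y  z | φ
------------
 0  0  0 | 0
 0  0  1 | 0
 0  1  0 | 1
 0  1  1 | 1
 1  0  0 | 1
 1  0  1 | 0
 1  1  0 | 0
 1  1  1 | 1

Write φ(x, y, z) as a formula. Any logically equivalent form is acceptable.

Collect the rows where φ=1 — (0,1,0), (0,1,1), (1,0,0), (1,1,1) — and write one minterm per row: ¬x·y·¬z, ¬x·y·z, x·¬y·¬z, x·y·z. Their union (logical OR) reproduces the table exactly.

φ(x, y, z) = ((((¬x ∧ y) ∧ ¬z) ∨ ((¬x ∧ y) ∧ z)) ∨ ((x ∧ ¬y) ∧ ¬z)) ∨ ((x ∧ y) ∧ z)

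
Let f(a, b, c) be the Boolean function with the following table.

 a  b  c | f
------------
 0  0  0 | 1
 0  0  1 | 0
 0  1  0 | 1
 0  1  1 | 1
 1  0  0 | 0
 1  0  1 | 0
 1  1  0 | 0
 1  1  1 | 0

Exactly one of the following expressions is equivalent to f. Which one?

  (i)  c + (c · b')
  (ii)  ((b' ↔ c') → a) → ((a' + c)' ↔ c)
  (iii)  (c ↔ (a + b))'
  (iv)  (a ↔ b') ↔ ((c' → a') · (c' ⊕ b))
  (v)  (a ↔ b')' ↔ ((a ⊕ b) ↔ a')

ii

(i) disagrees with f on (0,0,0) (formula → 0, table → 1); rule it out.
(iii) disagrees with f on (0,0,0) (formula → 0, table → 1); rule it out.
(iv) disagrees with f on (0,0,0) (formula → 0, table → 1); rule it out.
(v) disagrees with f on (0,0,0) (formula → 0, table → 1); rule it out.
That leaves (ii). Evaluating it on every row reproduces the table of f exactly.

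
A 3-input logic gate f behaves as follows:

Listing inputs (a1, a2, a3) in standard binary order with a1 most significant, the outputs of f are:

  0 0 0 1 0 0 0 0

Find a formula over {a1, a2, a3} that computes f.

f is 1 on exactly one input, (0,1,1), whose minterm is ¬a1·a2·a3. So f is just that conjunction.

f(a1, a2, a3) = (not a1 and a2) and a3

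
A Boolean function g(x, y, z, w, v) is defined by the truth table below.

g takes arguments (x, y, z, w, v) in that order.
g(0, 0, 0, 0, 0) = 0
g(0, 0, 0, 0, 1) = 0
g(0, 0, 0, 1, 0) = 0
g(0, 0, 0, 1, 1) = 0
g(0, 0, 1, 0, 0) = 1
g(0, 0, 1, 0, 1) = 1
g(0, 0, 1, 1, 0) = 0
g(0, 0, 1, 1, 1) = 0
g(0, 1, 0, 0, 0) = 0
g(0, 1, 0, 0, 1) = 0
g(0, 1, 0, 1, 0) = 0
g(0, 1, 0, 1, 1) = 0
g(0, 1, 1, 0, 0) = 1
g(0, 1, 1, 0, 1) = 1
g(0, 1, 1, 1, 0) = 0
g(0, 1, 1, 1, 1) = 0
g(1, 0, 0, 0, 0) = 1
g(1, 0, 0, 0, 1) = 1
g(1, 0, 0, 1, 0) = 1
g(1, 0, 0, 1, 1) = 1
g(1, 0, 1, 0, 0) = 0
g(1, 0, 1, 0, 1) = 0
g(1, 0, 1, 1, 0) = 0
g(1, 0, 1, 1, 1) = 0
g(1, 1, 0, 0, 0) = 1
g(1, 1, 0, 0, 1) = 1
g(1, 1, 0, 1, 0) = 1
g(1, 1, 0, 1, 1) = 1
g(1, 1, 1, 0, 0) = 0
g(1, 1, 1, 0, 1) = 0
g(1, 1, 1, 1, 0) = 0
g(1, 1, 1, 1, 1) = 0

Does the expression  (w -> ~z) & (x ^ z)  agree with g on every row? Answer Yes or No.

Yes

Test each input against both g and the formula:
  x=0, y=0, z=0, w=0, v=0: formula gives 0, g = 0 ✓
  x=0, y=0, z=0, w=0, v=1: formula gives 0, g = 0 ✓
  x=0, y=0, z=0, w=1, v=0: formula gives 0, g = 0 ✓
  x=0, y=0, z=0, w=1, v=1: formula gives 0, g = 0 ✓
  … (the remaining 28 rows also agree.)
No disagreement on any input; they are logically equivalent.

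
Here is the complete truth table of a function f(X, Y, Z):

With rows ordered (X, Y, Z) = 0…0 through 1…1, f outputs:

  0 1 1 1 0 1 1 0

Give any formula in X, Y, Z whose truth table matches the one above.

f(X, Y, Z) = ¬((((¬X ∧ ¬Y) ∧ ¬Z) ∨ ((X ∧ ¬Y) ∧ ¬Z)) ∨ ((X ∧ Y) ∧ Z))

f is 0 on only 3 rows — (0,0,0), (1,0,0), (1,1,1). Writing each as a minterm (¬X·¬Y·¬Z, X·¬Y·¬Z, X·Y·Z) and OR-ing them characterizes exactly where f=0, so f is the negation of that disjunction.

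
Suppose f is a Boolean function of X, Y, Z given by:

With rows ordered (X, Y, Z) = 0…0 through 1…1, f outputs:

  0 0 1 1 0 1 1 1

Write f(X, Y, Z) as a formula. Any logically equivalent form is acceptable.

f(X, Y, Z) = ¬((((¬X ∧ ¬Y) ∧ ¬Z) ∨ ((¬X ∧ ¬Y) ∧ Z)) ∨ ((X ∧ ¬Y) ∧ ¬Z))

The 0-rows are (0,0,0), (0,0,1), (1,0,0). Take each as a conjunction (¬X·¬Y·¬Z, ¬X·¬Y·Z, X·¬Y·¬Z), form their disjunction, and complement — that gives a formula that is 1 everywhere f is.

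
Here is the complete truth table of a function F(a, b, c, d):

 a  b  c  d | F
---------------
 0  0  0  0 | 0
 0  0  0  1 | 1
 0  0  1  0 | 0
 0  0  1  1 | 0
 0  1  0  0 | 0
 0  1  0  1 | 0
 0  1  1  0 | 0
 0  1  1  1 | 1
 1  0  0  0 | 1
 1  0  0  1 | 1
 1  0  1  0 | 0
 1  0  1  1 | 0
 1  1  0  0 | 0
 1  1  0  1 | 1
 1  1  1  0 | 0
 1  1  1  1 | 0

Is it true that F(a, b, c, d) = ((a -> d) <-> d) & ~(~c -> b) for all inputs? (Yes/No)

Test each input against both F and the formula:
  a=0, b=0, c=0, d=0: formula gives 0, F = 0 ✓
  a=0, b=0, c=0, d=1: formula gives 1, F = 1 ✓
  a=0, b=0, c=1, d=0: formula gives 0, F = 0 ✓
  a=0, b=0, c=1, d=1: formula gives 0, F = 0 ✓
  …
  a=0, b=1, c=1, d=1: formula gives 0, but F = 1 ✗
A single disagreement suffices: at (0,1,1,1) they differ, so the formula does not compute F.

No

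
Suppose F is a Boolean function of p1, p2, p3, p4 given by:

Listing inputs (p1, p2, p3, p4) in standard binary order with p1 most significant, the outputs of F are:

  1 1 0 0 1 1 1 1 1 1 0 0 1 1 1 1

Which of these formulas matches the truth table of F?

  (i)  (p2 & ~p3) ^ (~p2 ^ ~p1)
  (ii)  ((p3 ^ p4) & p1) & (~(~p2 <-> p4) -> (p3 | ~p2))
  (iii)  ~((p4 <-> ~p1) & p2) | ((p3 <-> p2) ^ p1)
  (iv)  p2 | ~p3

(i) fails at (0,0,0,0): the formula yields 0, F is 1.
(ii) fails at (0,0,0,0): the formula yields 0, F is 1.
(iii) fails at (0,0,1,0): the formula yields 1, F is 0.
(iv) is the remaining candidate, and it agrees with F on all 16 inputs.

iv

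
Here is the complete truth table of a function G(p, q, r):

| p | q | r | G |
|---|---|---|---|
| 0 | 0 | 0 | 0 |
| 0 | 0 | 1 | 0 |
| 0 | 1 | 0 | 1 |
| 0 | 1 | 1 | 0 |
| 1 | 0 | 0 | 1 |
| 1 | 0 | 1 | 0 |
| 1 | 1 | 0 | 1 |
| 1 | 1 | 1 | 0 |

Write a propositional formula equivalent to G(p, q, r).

G(p, q, r) = (((~p & q) & ~r) | ((p & ~q) & ~r)) | ((p & q) & ~r)

The 1-rows are (0,1,0), (1,0,0), (1,1,0). Each contributes one minterm — ¬p·q·¬r; p·¬q·¬r; p·q·¬r — and their disjunction is a sum-of-products form of G.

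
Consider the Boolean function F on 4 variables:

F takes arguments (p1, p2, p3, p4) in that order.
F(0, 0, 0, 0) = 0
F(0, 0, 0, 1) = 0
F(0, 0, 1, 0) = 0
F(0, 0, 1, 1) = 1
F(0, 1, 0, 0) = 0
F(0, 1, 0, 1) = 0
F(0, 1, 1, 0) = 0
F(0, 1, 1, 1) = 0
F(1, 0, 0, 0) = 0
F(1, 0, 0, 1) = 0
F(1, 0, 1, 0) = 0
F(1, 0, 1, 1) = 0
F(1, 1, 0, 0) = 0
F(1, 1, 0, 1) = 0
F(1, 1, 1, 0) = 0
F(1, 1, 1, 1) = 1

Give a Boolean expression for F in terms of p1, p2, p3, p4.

Collect the rows where F=1 — (0,0,1,1), (1,1,1,1) — and write one minterm per row: ¬p1·¬p2·p3·p4, p1·p2·p3·p4. Their union (logical OR) reproduces the table exactly.

F(p1, p2, p3, p4) = (((p1' · p2') · p3) · p4) + (((p1 · p2) · p3) · p4)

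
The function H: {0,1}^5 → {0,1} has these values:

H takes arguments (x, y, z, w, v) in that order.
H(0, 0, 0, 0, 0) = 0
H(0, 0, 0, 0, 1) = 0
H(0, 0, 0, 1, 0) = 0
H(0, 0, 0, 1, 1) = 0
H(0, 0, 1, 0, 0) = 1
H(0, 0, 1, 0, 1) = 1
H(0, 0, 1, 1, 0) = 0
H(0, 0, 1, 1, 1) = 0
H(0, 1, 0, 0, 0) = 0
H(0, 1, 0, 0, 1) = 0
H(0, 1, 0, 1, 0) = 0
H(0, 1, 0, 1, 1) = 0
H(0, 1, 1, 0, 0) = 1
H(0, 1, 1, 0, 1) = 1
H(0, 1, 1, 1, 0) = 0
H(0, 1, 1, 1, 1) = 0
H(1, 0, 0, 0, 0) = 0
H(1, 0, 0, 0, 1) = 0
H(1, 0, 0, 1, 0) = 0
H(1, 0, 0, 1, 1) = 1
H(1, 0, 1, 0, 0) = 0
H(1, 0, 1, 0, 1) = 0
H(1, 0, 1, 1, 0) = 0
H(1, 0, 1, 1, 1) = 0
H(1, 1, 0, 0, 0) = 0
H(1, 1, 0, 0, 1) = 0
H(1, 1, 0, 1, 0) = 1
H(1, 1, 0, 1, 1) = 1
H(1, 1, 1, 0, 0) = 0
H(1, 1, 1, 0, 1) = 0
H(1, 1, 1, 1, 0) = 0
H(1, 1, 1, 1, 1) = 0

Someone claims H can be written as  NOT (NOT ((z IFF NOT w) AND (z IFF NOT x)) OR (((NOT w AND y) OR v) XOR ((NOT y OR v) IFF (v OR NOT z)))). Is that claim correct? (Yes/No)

Evaluate NOT (NOT ((z IFF NOT w) AND (z IFF NOT x)) OR (((NOT w AND y) OR v) XOR ((NOT y OR v) IFF (v OR NOT z)))) on each row and compare to H:
  x=0, y=0, z=0, w=0, v=0: formula gives 0, H = 0 ✓
  x=0, y=0, z=0, w=0, v=1: formula gives 0, H = 0 ✓
  x=0, y=0, z=0, w=1, v=0: formula gives 0, H = 0 ✓
  x=0, y=0, z=0, w=1, v=1: formula gives 0, H = 0 ✓
  … (the remaining 28 rows also agree.)
All 32 rows match — the expression computes H exactly.

Yes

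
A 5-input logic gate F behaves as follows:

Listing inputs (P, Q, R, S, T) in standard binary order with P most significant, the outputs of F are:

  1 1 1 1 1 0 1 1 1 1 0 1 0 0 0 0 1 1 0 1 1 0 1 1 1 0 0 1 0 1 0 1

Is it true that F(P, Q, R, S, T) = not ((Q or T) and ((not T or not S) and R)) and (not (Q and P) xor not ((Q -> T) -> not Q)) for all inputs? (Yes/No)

Test each input against both F and the formula:
  P=0, Q=0, R=0, S=0, T=0: formula gives 1, F = 1 ✓
  P=0, Q=0, R=0, S=0, T=1: formula gives 1, F = 1 ✓
  P=0, Q=0, R=0, S=1, T=0: formula gives 1, F = 1 ✓
  P=0, Q=0, R=0, S=1, T=1: formula gives 1, F = 1 ✓
  …
  P=0, Q=1, R=0, S=0, T=1: formula gives 0, but F = 1 ✗
Row (0,1,0,0,1) is a counterexample, so the formula is not equivalent to F.

No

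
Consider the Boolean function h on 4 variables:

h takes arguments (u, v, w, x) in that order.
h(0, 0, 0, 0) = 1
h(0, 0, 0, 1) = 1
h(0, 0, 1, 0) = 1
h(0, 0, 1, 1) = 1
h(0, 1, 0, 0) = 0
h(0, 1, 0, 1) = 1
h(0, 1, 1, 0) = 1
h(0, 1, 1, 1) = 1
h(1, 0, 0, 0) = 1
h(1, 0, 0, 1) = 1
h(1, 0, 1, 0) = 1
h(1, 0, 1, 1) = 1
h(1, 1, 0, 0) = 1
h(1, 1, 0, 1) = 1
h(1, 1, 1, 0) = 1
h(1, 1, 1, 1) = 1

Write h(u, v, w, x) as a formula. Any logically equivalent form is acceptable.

h is 0 on exactly one input, (0,1,0,0), whose minterm is ¬u·v·¬w·¬x. So h is the negation of that single conjunction.

h(u, v, w, x) = (((u' · v) · w') · x')'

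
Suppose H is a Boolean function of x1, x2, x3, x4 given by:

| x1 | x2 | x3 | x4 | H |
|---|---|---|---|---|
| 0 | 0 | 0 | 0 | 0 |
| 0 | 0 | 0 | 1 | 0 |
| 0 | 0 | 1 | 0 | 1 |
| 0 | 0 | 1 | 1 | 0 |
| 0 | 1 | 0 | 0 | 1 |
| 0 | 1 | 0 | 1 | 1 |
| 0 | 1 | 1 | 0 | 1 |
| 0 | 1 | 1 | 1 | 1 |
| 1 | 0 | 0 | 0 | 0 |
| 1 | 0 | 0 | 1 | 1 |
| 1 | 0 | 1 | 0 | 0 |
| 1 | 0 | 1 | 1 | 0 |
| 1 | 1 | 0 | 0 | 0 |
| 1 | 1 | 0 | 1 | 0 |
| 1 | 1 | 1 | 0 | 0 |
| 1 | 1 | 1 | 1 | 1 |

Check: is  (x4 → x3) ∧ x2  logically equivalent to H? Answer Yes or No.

Evaluate (x4 → x3) ∧ x2 on each row and compare to H:
  x1=0, x2=0, x3=0, x4=0: formula gives 0, H = 0 ✓
  x1=0, x2=0, x3=0, x4=1: formula gives 0, H = 0 ✓
  x1=0, x2=0, x3=1, x4=0: formula gives 0, but H = 1 ✗
Row (0,0,1,0) is a counterexample, so the formula is not equivalent to H.

No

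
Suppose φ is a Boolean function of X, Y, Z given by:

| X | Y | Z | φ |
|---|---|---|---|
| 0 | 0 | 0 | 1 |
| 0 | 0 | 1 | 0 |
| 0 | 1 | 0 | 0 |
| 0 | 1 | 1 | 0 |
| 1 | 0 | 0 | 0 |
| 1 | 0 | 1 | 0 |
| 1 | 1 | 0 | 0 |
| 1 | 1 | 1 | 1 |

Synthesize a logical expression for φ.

φ(X, Y, Z) = ((~X & ~Y) & ~Z) | ((X & Y) & Z)

φ=1 on 2 inputs: (0,0,0), (1,1,1). Reading each as a conjunction of literals (¬X·¬Y·¬Z, X·Y·Z) and taking the OR gives the canonical DNF.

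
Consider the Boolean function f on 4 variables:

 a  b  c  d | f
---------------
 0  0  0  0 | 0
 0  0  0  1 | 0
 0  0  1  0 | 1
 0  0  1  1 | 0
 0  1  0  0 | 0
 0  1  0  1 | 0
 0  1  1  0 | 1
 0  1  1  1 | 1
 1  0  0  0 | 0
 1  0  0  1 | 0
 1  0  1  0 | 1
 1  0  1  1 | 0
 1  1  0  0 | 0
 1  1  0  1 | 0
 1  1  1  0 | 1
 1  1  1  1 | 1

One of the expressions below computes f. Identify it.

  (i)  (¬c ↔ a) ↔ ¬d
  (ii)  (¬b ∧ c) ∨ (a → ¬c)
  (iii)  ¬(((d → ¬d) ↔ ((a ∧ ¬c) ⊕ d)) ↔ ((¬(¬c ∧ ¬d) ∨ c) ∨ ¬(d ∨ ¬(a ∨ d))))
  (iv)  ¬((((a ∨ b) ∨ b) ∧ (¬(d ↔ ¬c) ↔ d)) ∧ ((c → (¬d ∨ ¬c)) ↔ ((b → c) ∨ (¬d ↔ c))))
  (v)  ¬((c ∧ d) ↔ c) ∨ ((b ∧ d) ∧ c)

v

(i) fails at (0,0,0,1): the formula yields 1, f is 0.
(ii) fails at (0,0,0,0): the formula yields 1, f is 0.
(iii) fails at (0,0,0,1): the formula yields 1, f is 0.
(iv) fails at (0,0,0,0): the formula yields 1, f is 0.
That leaves (v). Evaluating it on every row reproduces the table of f exactly.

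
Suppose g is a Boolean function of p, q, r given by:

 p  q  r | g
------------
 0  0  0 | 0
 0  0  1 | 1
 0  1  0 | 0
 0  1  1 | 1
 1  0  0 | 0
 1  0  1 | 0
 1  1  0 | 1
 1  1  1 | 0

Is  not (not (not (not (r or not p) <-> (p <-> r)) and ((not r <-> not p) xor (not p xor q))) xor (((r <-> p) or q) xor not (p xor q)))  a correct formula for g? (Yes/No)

Yes

Check the formula against g row by row:
  p=0, q=0, r=0: formula gives 0, g = 0 ✓
  p=0, q=0, r=1: formula gives 1, g = 1 ✓
  p=0, q=1, r=0: formula gives 0, g = 0 ✓
  p=0, q=1, r=1: formula gives 1, g = 1 ✓
  p=1, q=0, r=0: formula gives 0, g = 0 ✓
  …and likewise for the remaining 3 rows.
Every row agrees, so the formula is equivalent.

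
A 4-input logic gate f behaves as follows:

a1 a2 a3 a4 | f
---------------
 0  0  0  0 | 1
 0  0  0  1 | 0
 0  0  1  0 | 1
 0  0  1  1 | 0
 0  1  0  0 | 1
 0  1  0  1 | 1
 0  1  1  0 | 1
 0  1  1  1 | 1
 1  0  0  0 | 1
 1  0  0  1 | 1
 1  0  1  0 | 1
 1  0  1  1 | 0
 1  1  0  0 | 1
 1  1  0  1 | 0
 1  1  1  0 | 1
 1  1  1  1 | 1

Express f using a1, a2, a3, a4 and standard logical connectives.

f is 0 on only 4 rows — (0,0,0,1), (0,0,1,1), (1,0,1,1), (1,1,0,1). Writing each as a minterm (¬a1·¬a2·¬a3·a4, ¬a1·¬a2·a3·a4, a1·¬a2·a3·a4, a1·a2·¬a3·a4) and OR-ing them characterizes exactly where f=0, so f is the negation of that disjunction.

f(a1, a2, a3, a4) = NOT ((((((NOT a1 AND NOT a2) AND NOT a3) AND a4) OR (((NOT a1 AND NOT a2) AND a3) AND a4)) OR (((a1 AND NOT a2) AND a3) AND a4)) OR (((a1 AND a2) AND NOT a3) AND a4))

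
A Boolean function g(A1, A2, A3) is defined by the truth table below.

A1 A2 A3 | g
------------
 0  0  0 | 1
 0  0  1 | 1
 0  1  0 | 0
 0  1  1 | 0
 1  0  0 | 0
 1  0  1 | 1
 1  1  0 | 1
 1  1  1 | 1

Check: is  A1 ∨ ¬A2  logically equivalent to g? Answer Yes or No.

No

Evaluate A1 ∨ ¬A2 on each row and compare to g:
  A1=0, A2=0, A3=0: formula gives 1, g = 1 ✓
  A1=0, A2=0, A3=1: formula gives 1, g = 1 ✓
  A1=0, A2=1, A3=0: formula gives 0, g = 0 ✓
  A1=0, A2=1, A3=1: formula gives 0, g = 0 ✓
  A1=1, A2=0, A3=0: formula gives 1, but g = 0 ✗
Since they disagree at (1,0,0), the expression is not a correct formula for g.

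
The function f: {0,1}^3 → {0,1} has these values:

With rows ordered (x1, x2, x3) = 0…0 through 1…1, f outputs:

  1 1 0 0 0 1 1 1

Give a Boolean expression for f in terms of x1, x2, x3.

There are just 3 zero rows: (0,1,0), (0,1,1), (1,0,0). Their minterms are ¬x1·x2·¬x3, ¬x1·x2·x3, x1·¬x2·¬x3; the OR of those covers precisely the 0-outputs, and negating it yields f.

f(x1, x2, x3) = ~((((~x1 & x2) & ~x3) | ((~x1 & x2) & x3)) | ((x1 & ~x2) & ~x3))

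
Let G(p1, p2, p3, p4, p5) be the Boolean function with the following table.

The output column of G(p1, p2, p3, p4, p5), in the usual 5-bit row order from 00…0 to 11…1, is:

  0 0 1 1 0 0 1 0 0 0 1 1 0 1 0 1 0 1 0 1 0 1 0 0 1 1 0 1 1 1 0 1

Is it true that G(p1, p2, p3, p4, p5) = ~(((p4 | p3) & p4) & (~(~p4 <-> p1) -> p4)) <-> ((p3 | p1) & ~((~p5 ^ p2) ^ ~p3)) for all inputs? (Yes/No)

No

Check the formula against G row by row:
  p1=0, p2=0, p3=0, p4=0, p5=0: formula gives 0, G = 0 ✓
  p1=0, p2=0, p3=0, p4=0, p5=1: formula gives 0, G = 0 ✓
  p1=0, p2=0, p3=0, p4=1, p5=0: formula gives 1, G = 1 ✓
  p1=0, p2=0, p3=0, p4=1, p5=1: formula gives 1, G = 1 ✓
  …
  p1=0, p2=0, p3=1, p4=0, p5=1: formula gives 1, but G = 0 ✗
Row (0,0,1,0,1) is a counterexample, so the formula is not equivalent to G.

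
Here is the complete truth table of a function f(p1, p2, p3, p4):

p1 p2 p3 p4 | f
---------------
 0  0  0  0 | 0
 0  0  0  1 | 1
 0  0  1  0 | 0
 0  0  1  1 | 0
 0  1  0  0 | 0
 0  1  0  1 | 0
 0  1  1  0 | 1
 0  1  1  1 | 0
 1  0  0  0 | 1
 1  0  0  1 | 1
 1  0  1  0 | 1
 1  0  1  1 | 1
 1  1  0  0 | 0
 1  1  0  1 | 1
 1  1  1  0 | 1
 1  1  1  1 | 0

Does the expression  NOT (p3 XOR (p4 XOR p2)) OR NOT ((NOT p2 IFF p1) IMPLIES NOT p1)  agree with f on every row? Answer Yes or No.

No

Test each input against both f and the formula:
  p1=0, p2=0, p3=0, p4=0: formula gives 1, but f = 0 ✗
Since they disagree at (0,0,0,0), the expression is not a correct formula for f.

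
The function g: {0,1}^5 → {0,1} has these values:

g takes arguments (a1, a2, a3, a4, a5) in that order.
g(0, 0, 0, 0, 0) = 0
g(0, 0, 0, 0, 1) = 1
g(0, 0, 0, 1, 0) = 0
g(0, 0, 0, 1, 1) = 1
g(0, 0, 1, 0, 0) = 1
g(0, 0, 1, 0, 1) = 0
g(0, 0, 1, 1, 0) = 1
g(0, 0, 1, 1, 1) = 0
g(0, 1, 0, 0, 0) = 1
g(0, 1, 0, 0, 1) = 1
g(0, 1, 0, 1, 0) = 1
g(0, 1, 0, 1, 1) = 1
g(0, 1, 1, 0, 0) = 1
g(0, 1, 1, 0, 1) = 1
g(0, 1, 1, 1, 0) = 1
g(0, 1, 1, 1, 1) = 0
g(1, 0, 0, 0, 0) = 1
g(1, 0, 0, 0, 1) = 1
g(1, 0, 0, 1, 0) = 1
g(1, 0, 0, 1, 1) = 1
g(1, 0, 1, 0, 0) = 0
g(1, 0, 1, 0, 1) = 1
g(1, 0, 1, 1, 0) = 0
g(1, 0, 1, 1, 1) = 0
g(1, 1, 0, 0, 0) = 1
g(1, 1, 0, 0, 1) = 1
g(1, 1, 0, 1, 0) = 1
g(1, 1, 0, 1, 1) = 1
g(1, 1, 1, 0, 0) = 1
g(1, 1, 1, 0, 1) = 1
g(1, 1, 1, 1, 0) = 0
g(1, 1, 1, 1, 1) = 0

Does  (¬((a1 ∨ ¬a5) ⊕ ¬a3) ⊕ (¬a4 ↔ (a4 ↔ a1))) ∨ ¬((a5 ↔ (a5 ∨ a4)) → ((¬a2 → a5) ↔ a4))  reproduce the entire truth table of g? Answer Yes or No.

No

Check the formula against g row by row:
  a1=0, a2=0, a3=0, a4=0, a5=0: formula gives 0, g = 0 ✓
  a1=0, a2=0, a3=0, a4=0, a5=1: formula gives 1, g = 1 ✓
  a1=0, a2=0, a3=0, a4=1, a5=0: formula gives 0, g = 0 ✓
  a1=0, a2=0, a3=0, a4=1, a5=1: formula gives 1, g = 1 ✓
  …
  a1=0, a2=0, a3=1, a4=0, a5=1: formula gives 1, but g = 0 ✗
Row (0,0,1,0,1) is a counterexample, so the formula is not equivalent to g.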